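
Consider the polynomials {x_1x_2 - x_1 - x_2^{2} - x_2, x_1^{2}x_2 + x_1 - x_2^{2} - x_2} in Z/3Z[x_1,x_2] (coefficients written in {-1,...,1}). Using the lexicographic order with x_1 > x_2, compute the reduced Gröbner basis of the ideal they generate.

G = {x_1 - x_2^{4} + x_2^{3} + x_2^{2} - x_2, x_2^{5} + x_2^{4} + x_2^{2} + x_2}

f_1 = x_1x_2 - x_1 - x_2^{2} - x_2, LT = x_1x_2.
f_2 = x_1^{2}x_2 + x_1 - x_2^{2} - x_2, LT = x_1^{2}x_2.

S(f_1,f_2): lcm = x_1^{2}x_2. S = -x_1^{2} - x_1x_2^{2} - x_1x_2 - x_1 + x_2^{2} + x_2.
  leading term x_1^{2}: no divisor's leading term divides it; move -x_1^{2} to the remainder.
  leading term x_1x_2^{2}: subtract (-x_2)·f_1 from -x_1x_2^{2} - x_1x_2 - x_1 + x_2^{2} + x_2 → x_1x_2 - x_1 - x_2^{3} + x_2
  leading term x_1x_2: subtract (1)·f_1 from x_1x_2 - x_1 - x_2^{3} + x_2 → -x_2^{3} + x_2^{2} - x_2
  leading term x_2^{3}: no divisor's leading term divides it; move -x_2^{3} to the remainder.
  leading term x_2^{2}: no divisor's leading term divides it; move x_2^{2} to the remainder.
  leading term x_2: no divisor's leading term divides it; move -x_2 to the remainder.
  remainder -x_1^{2} - x_2^{3} + x_2^{2} - x_2 ≠ 0; add g_3 = -x_1^{2} - x_2^{3} + x_2^{2} - x_2 to the basis.

S(f_1,g_3): lcm = x_1^{2}x_2. S = -x_1^{2} - x_1x_2^{2} - x_1x_2 - x_2^{4} + x_2^{3} - x_2^{2}.
  leading term x_1^{2}: subtract (1)·g_3 from -x_1^{2} - x_1x_2^{2} - x_1x_2 - x_2^{4} + x_2^{3} - x_2^{2} → -x_1x_2^{2} - x_1x_2 - x_2^{4} - x_2^{3} + x_2^{2} + x_2
  leading term x_1x_2^{2}: subtract (-x_2)·f_1 from -x_1x_2^{2} - x_1x_2 - x_2^{4} - x_2^{3} + x_2^{2} + x_2 → x_1x_2 - x_2^{4} + x_2^{3} + x_2
  leading term x_1x_2: subtract (1)·f_1 from x_1x_2 - x_2^{4} + x_2^{3} + x_2 → x_1 - x_2^{4} + x_2^{3} + x_2^{2} - x_2
  leading term x_1: no divisor's leading term divides it; move x_1 to the remainder.
  leading term x_2^{4}: no divisor's leading term divides it; move -x_2^{4} to the remainder.
  leading term x_2^{3}: no divisor's leading term divides it; move x_2^{3} to the remainder.
  leading term x_2^{2}: no divisor's leading term divides it; move x_2^{2} to the remainder.
  leading term x_2: no divisor's leading term divides it; move -x_2 to the remainder.
  remainder x_1 - x_2^{4} + x_2^{3} + x_2^{2} - x_2 ≠ 0; add g_4 = x_1 - x_2^{4} + x_2^{3} + x_2^{2} - x_2 to the basis.

S(f_1,g_4): lcm = x_1x_2. S = -x_1 + x_2^{5} - x_2^{4} - x_2^{3} - x_2.
  leading term x_1: subtract (-1)·g_4 from -x_1 + x_2^{5} - x_2^{4} - x_2^{3} - x_2 → x_2^{5} + x_2^{4} + x_2^{2} + x_2
  leading term x_2^{5}: no divisor's leading term divides it; move x_2^{5} to the remainder.
  leading term x_2^{4}: no divisor's leading term divides it; move x_2^{4} to the remainder.
  leading term x_2^{2}: no divisor's leading term divides it; move x_2^{2} to the remainder.
  leading term x_2: no divisor's leading term divides it; move x_2 to the remainder.
  remainder x_2^{5} + x_2^{4} + x_2^{2} + x_2 ≠ 0; add g_5 = x_2^{5} + x_2^{4} + x_2^{2} + x_2 to the basis.

The other S-polynomials (S(f_2,g_3), S(f_2,g_4), S(g_3,g_4), S(f_1,g_5), S(f_2,g_5), S(g_3,g_5), S(g_4,g_5)) all reduce to 0 modulo the current basis, so we have a Gröbner basis.
Inter-reduce: drop elements whose leading term is divisible by another's, tail-reduce, and make monic.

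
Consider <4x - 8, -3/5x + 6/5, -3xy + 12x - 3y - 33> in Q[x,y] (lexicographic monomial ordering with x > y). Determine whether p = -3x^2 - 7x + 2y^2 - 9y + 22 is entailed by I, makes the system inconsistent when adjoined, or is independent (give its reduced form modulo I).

Adjoining -3x^2 - 7x + 2y^2 - 9y + 22 makes the ideal the whole ring: the system is inconsistent.

First compute the reduced Gröbner basis of I by Buchberger's algorithm.
f_1 = 4x - 8, LT = x.
f_2 = -3/5x + 6/5, LT = x.
f_3 = -3xy + 12x - 3y - 33, LT = xy.

S(f_1,f_3): lcm = xy. S = 4x - 3y - 11.
  reduce S modulo (f_1, f_2, f_3):
  remainder -3y - 3 ≠ 0; add h_4 = -3y - 3 to the basis.

The other S-polynomials (S(f_1,f_2), S(f_2,f_3), S(f_1,h_4), S(f_2,h_4), S(f_3,h_4)) all reduce to 0 modulo the current basis, so we have a Gröbner basis.
Inter-reduce: drop elements whose leading term is divisible by another's, tail-reduce, and make monic.
Reduced Gröbner basis: {x - 2, y + 1}.
Label its elements g_1 = x - 2, g_2 = y + 1.

Reduce p = -3x^2 - 7x + 2y^2 - 9y + 22 modulo G:
  leading term x^2: subtract (-3x)·g_1 from -3x^2 - 7x + 2y^2 - 9y + 22 → -13x + 2y^2 - 9y + 22
  leading term x: subtract (-13)·g_1 from -13x + 2y^2 - 9y + 22 → 2y^2 - 9y - 4
  leading term y^2: subtract (2y)·g_2 from 2y^2 - 9y - 4 → -11y - 4
  leading term y: subtract (-11)·g_2 from -11y - 4 → 7
  leading term 1: no divisor's leading term divides it; move 7 to the remainder.
  normal form = 7.
The normal form is nonzero, so p ∉ I. Since p minus its normal form lies in I, I + (p) = I + (r) where r = 7; decide whether this ideal is the whole ring.
Here r = 7 is a nonzero constant, hence a unit: 1 ∈ I + (p), the Gröbner basis of I + (p) is {1}, and the enlarged system has no common solution — adjoining p is inconsistent.

Ideal membership is decidable via reduction modulo a Gröbner basis.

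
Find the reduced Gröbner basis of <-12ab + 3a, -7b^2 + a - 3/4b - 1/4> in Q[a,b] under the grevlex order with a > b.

G = {a^2 - 7/8a, ab - 1/4a, b^2 - 1/7a + 3/28b + 1/28}

f_1 = -12ab + 3a, LT = ab.
f_2 = -7b^2 + a - 3/4b - 1/4, LT = b^2.

S(f_1,f_2): lcm = ab^2. S = 1/7a^2 - 5/14ab - 1/28a.
  leading term a^2: no divisor's leading term divides it; move 1/7a^2 to the remainder.
  leading term ab: subtract (5/168)·f_1 from -5/14ab - 1/28a → -1/8a
  leading term a: no divisor's leading term divides it; move -1/8a to the remainder.
  remainder 1/7a^2 - 1/8a ≠ 0; add g_3 = 1/7a^2 - 1/8a to the basis.

S(f_1,g_3): lcm = a^2b. S = -1/4a^2 + 7/8ab.
  leading term a^2: subtract (-7/4)·g_3 from -1/4a^2 + 7/8ab → 7/8ab - 7/32a
  leading term ab: subtract (-7/96)·f_1 from 7/8ab - 7/32a → 0
  remainder 0.

S(f_2,g_3): leading monomials are coprime, so the S-polynomial reduces to 0 (Buchberger's first criterion).
Every S-polynomial of the final basis reduces to 0, so we have a Gröbner basis.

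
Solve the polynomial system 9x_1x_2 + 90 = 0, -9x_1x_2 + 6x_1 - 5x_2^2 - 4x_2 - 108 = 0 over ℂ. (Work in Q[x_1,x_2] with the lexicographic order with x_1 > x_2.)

Compute a lex Gröbner basis by Buchberger's algorithm.
f_1 = 9x_1x_2 + 90, LT = x_1x_2.
f_2 = -9x_1x_2 + 6x_1 - 5x_2^2 - 4x_2 - 108, LT = x_1x_2.

S(f_1,f_2): lcm = x_1x_2. S = 2/3x_1 - 5/9x_2^2 - 4/9x_2 - 2.
  reduce S modulo (f_1, f_2):
  remainder 2/3x_1 - 5/9x_2^2 - 4/9x_2 - 2 ≠ 0; add h_3 = 2/3x_1 - 5/9x_2^2 - 4/9x_2 - 2 to the basis.

S(f_1,h_3): lcm = x_1x_2. S = 5/6x_2^3 + 2/3x_2^2 + 3x_2 + 10.
  reduce S modulo (f_1, f_2, h_3):
  remainder 5/6x_2^3 + 2/3x_2^2 + 3x_2 + 10 ≠ 0; add h_4 = 5/6x_2^3 + 2/3x_2^2 + 3x_2 + 10 to the basis.

The other S-polynomials (S(f_2,h_3), S(f_1,h_4), S(f_2,h_4), S(h_3,h_4)) all reduce to 0 modulo the current basis, so we have a Gröbner basis.
Inter-reduce: drop elements whose leading term is divisible by another's, tail-reduce, and make monic.
Reduced Gröbner basis: {x_1 - 5/6x_2^2 - 2/3x_2 - 3, x_2^3 + 4/5x_2^2 + 18/5x_2 + 12}.

Since the basis is lex-ordered, x_2^3 + 4/5x_2^2 + 18/5x_2 + 12 is univariate in x_2. Its roots are {-2, 3/5 - sqrt(141)*I/5, 3/5 + sqrt(141)*I/5}. Back-substituting each root into the other basis elements fixes the other coordinates.
  x_2 = -2: the earlier basis element becomes x_1 - 5 = 0, giving x_1 = 5 — point (5, -2).
  x_2 = 3/5 - sqrt(141)*I/5: the earlier basis element becomes x_1 + 1 + sqrt(141)*I/3 = 0, giving x_1 = -1 - sqrt(141)*I/3 — point (-1 - sqrt(141)*I/3, 3/5 - sqrt(141)*I/5).
  x_2 = 3/5 + sqrt(141)*I/5: the earlier basis element becomes x_1 + 1 - sqrt(141)*I/3 = 0, giving x_1 = -1 + sqrt(141)*I/3 — point (-1 + sqrt(141)*I/3, 3/5 + sqrt(141)*I/5).

{(5, -2), (-1 - sqrt(141)*I/3, 3/5 - sqrt(141)*I/5), (-1 + sqrt(141)*I/3, 3/5 + sqrt(141)*I/5)}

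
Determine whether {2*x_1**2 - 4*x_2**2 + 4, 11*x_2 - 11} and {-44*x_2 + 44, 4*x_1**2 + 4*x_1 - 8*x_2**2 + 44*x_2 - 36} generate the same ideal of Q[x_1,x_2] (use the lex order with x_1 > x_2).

No, the ideals differ.

For a fixed monomial order, each ideal has a unique reduced Gröbner basis; comparing bases decides equality.
Buchberger on the first generating set:
f_1 = 2*x_1**2 - 4*x_2**2 + 4, LT = x_1**2.
f_2 = 11*x_2 - 11, LT = x_2.

The S-polynomials (S(f_1,f_2)) all reduce to 0 modulo the current basis, so we have a Gröbner basis.
Inter-reduce: drop elements whose leading term is divisible by another's, tail-reduce, and make monic.
Reduced Gröbner basis: {x_1**2, x_2 - 1}.

Buchberger on the second generating set:
h_1 = -44*x_2 + 44, LT = x_2.
h_2 = 4*x_1**2 + 4*x_1 - 8*x_2**2 + 44*x_2 - 36, LT = x_1**2.

The S-polynomials (S(h_1,h_2)) all reduce to 0 modulo the current basis, so we have a Gröbner basis.
Inter-reduce: drop elements whose leading term is divisible by another's, tail-reduce, and make monic.
Reduced Gröbner basis: {x_1**2 + x_1, x_2 - 1}.

Since the reduced bases disagree, the two ideals are not the same.
The same test decides containment: I ⊆ J iff every generator of I reduces to 0 modulo a Gröbner basis of J.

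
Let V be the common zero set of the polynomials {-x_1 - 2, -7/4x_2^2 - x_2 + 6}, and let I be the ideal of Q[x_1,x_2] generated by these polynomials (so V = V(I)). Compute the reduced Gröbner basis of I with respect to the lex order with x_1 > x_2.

G = {x_1 + 2, x_2^2 + 4/7x_2 - 24/7}

f_1 = -x_1 - 2, LT = x_1.
f_2 = -7/4x_2^2 - x_2 + 6, LT = x_2^2.

The S-polynomials (S(f_1,f_2)) all reduce to 0 modulo the current basis, so we have a Gröbner basis.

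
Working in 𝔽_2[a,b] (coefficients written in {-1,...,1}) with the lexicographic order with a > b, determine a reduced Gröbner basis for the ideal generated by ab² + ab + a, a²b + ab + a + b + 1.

G = {a² + ab + b² + 1, ab² + ab + a, b³ + 1}

f_1 = ab² + ab + a, LT = ab².
f_2 = a²b + ab + a + b + 1, LT = a²b.

S(f_1,f_2): lcm = a²b². S = a²b + a² + ab² + ab + b² + b.
  reduce S modulo (f_1, f_2):
  remainder a² + ab + b² + 1 ≠ 0; add g_3 = a² + ab + b² + 1 to the basis.

S(f_1,g_3): lcm = a²b². S = a²b + a² + ab³ + b⁴ + b².
  reduce S modulo (f_1, f_2, g_3):
  remainder b⁴ + b ≠ 0; add g_4 = b⁴ + b to the basis.

S(f_2,g_3): lcm = a²b. S = ab² + ab + a + b³ + 1.
  reduce S modulo (f_1, f_2, g_3, g_4):
  remainder b³ + 1 ≠ 0; add g_5 = b³ + 1 to the basis.

The other S-polynomials (S(f_1,g_4), S(f_2,g_4), S(g_3,g_4), S(f_1,g_5), S(f_2,g_5), S(g_3,g_5), S(g_4,g_5)) all reduce to 0 modulo the current basis, so we have a Gröbner basis.
Inter-reduce: drop elements whose leading term is divisible by another's, tail-reduce, and make monic.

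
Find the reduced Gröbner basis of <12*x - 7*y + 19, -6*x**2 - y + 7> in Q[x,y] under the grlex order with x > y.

G = {y**2 - 242/49*y + 193/49, x - 7/12*y + 19/12}

The reduced Gröbner basis is the canonical form of the ideal for this ordering.

f_1 = 12*x - 7*y + 19, LT = x.
f_2 = -6*x**2 - y + 7, LT = x**2.

S(f_1,f_2): lcm = x**2. S = -7/12*x*y + 19/12*x - 1/6*y + 7/6.
  reduce S modulo (f_1, f_2):
  remainder -49/144*y**2 + 121/72*y - 193/144 ≠ 0; add g_3 = -49/144*y**2 + 121/72*y - 193/144 to the basis.

The other S-polynomials (S(f_1,g_3), S(f_2,g_3)) all reduce to 0 modulo the current basis, so we have a Gröbner basis.
Inter-reduce: drop elements whose leading term is divisible by another's, tail-reduce, and make monic.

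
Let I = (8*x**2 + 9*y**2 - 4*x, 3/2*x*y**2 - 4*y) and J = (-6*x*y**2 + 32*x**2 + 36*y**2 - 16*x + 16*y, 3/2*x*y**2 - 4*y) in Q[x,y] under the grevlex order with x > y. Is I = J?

Yes, the ideals are equal.

For a fixed monomial order, each ideal has a unique reduced Gröbner basis; comparing bases decides equality.
Buchberger on the first generating set:
f_1 = 8*x**2 + 9*y**2 - 4*x, LT = x**2.
f_2 = 3/2*x*y**2 - 4*y, LT = x*y**2.

S(f_1,f_2): lcm = x**2*y**2. S = 9/8*y**4 - 1/2*x*y**2 + 8/3*x*y.
  leading term y**4: no divisor's leading term divides it; move 9/8*y**4 to the remainder.
  leading term x*y**2: subtract (-1/3)·f_2 from -1/2*x*y**2 + 8/3*x*y → 8/3*x*y - 4/3*y
  leading term x*y: no divisor's leading term divides it; move 8/3*x*y to the remainder.
  leading term y: no divisor's leading term divides it; move -4/3*y to the remainder.
  remainder 9/8*y**4 + 8/3*x*y - 4/3*y ≠ 0; add g_3 = 9/8*y**4 + 8/3*x*y - 4/3*y to the basis.

S(f_1,g_3): leading monomials are coprime, so the S-polynomial reduces to 0 (Buchberger's first criterion).
S(f_2,g_3): lcm = x*y**4. S = -64/27*x**2*y - 8/3*y**3 + 32/27*x*y.
  leading term x**2*y: subtract (-8/27*y)·f_1 from -64/27*x**2*y - 8/3*y**3 + 32/27*x*y → 0
  remainder 0.

Every S-polynomial of the final basis reduces to 0, so we have a Gröbner basis.
Inter-reduce: drop elements whose leading term is divisible by another's, tail-reduce, and make monic.
Reduced Gröbner basis: {y**4 + 64/27*x*y - 32/27*y, x*y**2 - 8/3*y, x**2 + 9/8*y**2 - 1/2*x}.

Buchberger on the second generating set:
h_1 = -6*x*y**2 + 32*x**2 + 36*y**2 - 16*x + 16*y, LT = x*y**2.
h_2 = 3/2*x*y**2 - 4*y, LT = x*y**2.

S(h_1,h_2): lcm = x*y**2. S = -16/3*x**2 - 6*y**2 + 8/3*x.
  leading term x**2: no divisor's leading term divides it; move -16/3*x**2 to the remainder.
  leading term y**2: no divisor's leading term divides it; move -6*y**2 to the remainder.
  leading term x: no divisor's leading term divides it; move 8/3*x to the remainder.
  remainder -16/3*x**2 - 6*y**2 + 8/3*x ≠ 0; add k_3 = -16/3*x**2 - 6*y**2 + 8/3*x to the basis.

S(h_1,k_3): lcm = x**2*y**2. S = -9/8*y**4 - 16/3*x**3 - 11/2*x*y**2 + 8/3*x**2 - 8/3*x*y.
  leading term y**4: no divisor's leading term divides it; move -9/8*y**4 to the remainder.
  leading term x**3: subtract (x)·k_3 from -16/3*x**3 - 11/2*x*y**2 + 8/3*x**2 - 8/3*x*y → 1/2*x*y**2 - 8/3*x*y
  leading term x*y**2: subtract (-1/12)·h_1 from 1/2*x*y**2 - 8/3*x*y → 8/3*x**2 - 8/3*x*y + 3*y**2 - 4/3*x + 4/3*y
  leading term x**2: subtract (-1/2)·k_3 from 8/3*x**2 - 8/3*x*y + 3*y**2 - 4/3*x + 4/3*y → -8/3*x*y + 4/3*y
  leading term x*y: no divisor's leading term divides it; move -8/3*x*y to the remainder.
  leading term y: no divisor's leading term divides it; move 4/3*y to the remainder.
  remainder -9/8*y**4 - 8/3*x*y + 4/3*y ≠ 0; add k_4 = -9/8*y**4 - 8/3*x*y + 4/3*y to the basis.

S(h_2,k_3): lcm = x**2*y**2. S = -9/8*y**4 + 1/2*x*y**2 - 8/3*x*y.
  leading term y**4: subtract (1)·k_4 from -9/8*y**4 + 1/2*x*y**2 - 8/3*x*y → 1/2*x*y**2 - 4/3*y
  leading term x*y**2: subtract (-1/12)·h_1 from 1/2*x*y**2 - 4/3*y → 8/3*x**2 + 3*y**2 - 4/3*x
  leading term x**2: subtract (-1/2)·k_3 from 8/3*x**2 + 3*y**2 - 4/3*x → 0
  remainder 0.

S(h_1,k_4): lcm = x*y**4. S = -16/3*x**2*y**2 - 6*y**4 - 64/27*x**2*y + 8/3*x*y**2 - 8/3*y**3 + 32/27*x*y.
  leading term x**2*y**2: subtract (8/9*x)·h_1 from -16/3*x**2*y**2 - 6*y**4 - 64/27*x**2*y + 8/3*x*y**2 - 8/3*y**3 + 32/27*x*y → -6*y**4 - 256/9*x**3 - 64/27*x**2*y - 88/3*x*y**2 - 8/3*y**3 + 128/9*x**2 - 352/27*x*y
  leading term y**4: subtract (16/3)·k_4 from -6*y**4 - 256/9*x**3 - 64/27*x**2*y - 88/3*x*y**2 - 8/3*y**3 + 128/9*x**2 - 352/27*x*y → -256/9*x**3 - 64/27*x**2*y - 88/3*x*y**2 - 8/3*y**3 + 128/9*x**2 + 32/27*x*y - 64/9*y
  leading term x**3: subtract (16/3*x)·k_3 from -256/9*x**3 - 64/27*x**2*y - 88/3*x*y**2 - 8/3*y**3 + 128/9*x**2 + 32/27*x*y - 64/9*y → -64/27*x**2*y + 8/3*x*y**2 - 8/3*y**3 + 32/27*x*y - 64/9*y
  leading term x**2*y: subtract (4/9*y)·k_3 from -64/27*x**2*y + 8/3*x*y**2 - 8/3*y**3 + 32/27*x*y - 64/9*y → 8/3*x*y**2 - 64/9*y
  leading term x*y**2: subtract (-4/9)·h_1 from 8/3*x*y**2 - 64/9*y → 128/9*x**2 + 16*y**2 - 64/9*x
  leading term x**2: subtract (-8/3)·k_3 from 128/9*x**2 + 16*y**2 - 64/9*x → 0
  remainder 0.

S(h_2,k_4): lcm = x*y**4. S = -64/27*x**2*y - 8/3*y**3 + 32/27*x*y.
  leading term x**2*y: subtract (4/9*y)·k_3 from -64/27*x**2*y - 8/3*y**3 + 32/27*x*y → 0
  remainder 0.

S(k_3,k_4): leading monomials are coprime, so the S-polynomial reduces to 0 (Buchberger's first criterion).
Every S-polynomial of the final basis reduces to 0, so we have a Gröbner basis.
Inter-reduce: drop elements whose leading term is divisible by another's, tail-reduce, and make monic.
Reduced Gröbner basis: {y**4 + 64/27*x*y - 32/27*y, x*y**2 - 8/3*y, x**2 + 9/8*y**2 - 1/2*x}.

Same reduced basis, so the two generating sets span the same ideal.
The same test decides containment: I ⊆ J iff every generator of I reduces to 0 modulo a Gröbner basis of J.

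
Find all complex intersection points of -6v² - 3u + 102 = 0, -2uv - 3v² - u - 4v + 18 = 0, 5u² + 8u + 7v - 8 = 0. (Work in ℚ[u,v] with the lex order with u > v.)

Compute a lex Gröbner basis by Buchberger's algorithm.
f_1 = -3u - 6v² + 102, LT = u.
f_2 = -2uv - u - 3v² - 4v + 18, LT = uv.
f_3 = 5u² + 8u + 7v - 8, LT = u².

S(f_1,f_2): lcm = uv. S = -½u + 2v³ - 3/2v² - 36v + 9.
  reduce S modulo (f_1, f_2, f_3):
  remainder 2v³ - ½v² - 36v - 8 ≠ 0; add h_4 = 2v³ - ½v² - 36v - 8 to the basis.

S(f_1,f_3): lcm = u². S = 2uv² - 178/5u - 7/5v + 8/5.
  reduce S modulo (f_1, f_2, f_3, h_4):
  remainder 1339/20v² - 177/5v - 6064/5 ≠ 0; add h_5 = 1339/20v² - 177/5v - 6064/5 to the basis.

S(f_2,f_3): lcm = u²v. S = ½u² + 3/2uv² + ⅖uv - 9u - 7/5v² + 8/5v.
  reduce S modulo (f_1, f_2, f_3, h_4, h_5):
  remainder -470467/26780v - 470467/6695 ≠ 0; add h_6 = -470467/26780v - 470467/6695 to the basis.

The other S-polynomials (S(f_1,h_4), S(f_2,h_4), S(f_3,h_4), S(f_1,h_5), S(f_2,h_5), S(f_3,h_5), S(h_4,h_5), S(f_1,h_6), S(f_2,h_6), S(f_3,h_6), S(h_4,h_6), S(h_5,h_6)) all reduce to 0 modulo the current basis, so we have a Gröbner basis.
Inter-reduce: drop elements whose leading term is divisible by another's, tail-reduce, and make monic.
Reduced Gröbner basis: {u - 2, v + 4}.

The lex basis is triangular: the last element involves only v. Solving v + 4 = 0 gives v ∈ {-4}; substituting each value into the earlier elements determines the remaining variables.
  v = -4: the earlier basis element becomes u - 2 = 0, giving u = 2 — point (2, -4).

{(2, -4)}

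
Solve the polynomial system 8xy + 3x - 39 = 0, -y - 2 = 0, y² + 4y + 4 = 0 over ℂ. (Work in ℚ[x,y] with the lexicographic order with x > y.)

Compute a lex Gröbner basis by Buchberger's algorithm.
f_1 = 8xy + 3x - 39, LT = xy.
f_2 = -y - 2, LT = y.
f_3 = y² + 4y + 4, LT = y².

S(f_1,f_2): lcm = xy. S = -13/8x - 39/8.
  reduce S modulo (f_1, f_2, f_3):
  remainder -13/8x - 39/8 ≠ 0; add h_4 = -13/8x - 39/8 to the basis.

The other S-polynomials (S(f_1,f_3), S(f_2,f_3), S(f_1,h_4), S(f_2,h_4), S(f_3,h_4)) all reduce to 0 modulo the current basis, so we have a Gröbner basis.
Inter-reduce: drop elements whose leading term is divisible by another's, tail-reduce, and make monic.
Reduced Gröbner basis: {x + 3, y + 2}.

Since the basis is lex-ordered, y + 2 is univariate in y. Its roots are {-2}. Back-substituting each root into the other basis elements fixes the other coordinates.
  y = -2: the earlier basis element becomes x + 3 = 0, giving x = -3 — point (-3, -2).

{(-3, -2)}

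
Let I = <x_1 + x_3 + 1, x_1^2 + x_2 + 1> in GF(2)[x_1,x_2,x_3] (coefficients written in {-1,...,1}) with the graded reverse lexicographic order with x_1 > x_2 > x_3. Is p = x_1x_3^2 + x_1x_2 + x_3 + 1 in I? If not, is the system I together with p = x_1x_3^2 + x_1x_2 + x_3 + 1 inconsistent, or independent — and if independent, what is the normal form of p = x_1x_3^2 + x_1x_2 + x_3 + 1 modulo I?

First compute the reduced Gröbner basis of I by Buchberger's algorithm.
f_1 = x_1 + x_3 + 1, LT = x_1.
f_2 = x_1^2 + x_2 + 1, LT = x_1^2.

S(f_1,f_2): lcm = x_1^2. S = x_1x_3 + x_1 + x_2 + 1.
  reduce S modulo (f_1, f_2):
  remainder x_3^2 + x_2 ≠ 0; add h_3 = x_3^2 + x_2 to the basis.

The other S-polynomials (S(f_1,h_3), S(f_2,h_3)) all reduce to 0 modulo the current basis, so we have a Gröbner basis.
Inter-reduce: drop elements whose leading term is divisible by another's, tail-reduce, and make monic.
Reduced Gröbner basis: {x_3^2 + x_2, x_1 + x_3 + 1}.
Label its elements g_1 = x_3^2 + x_2, g_2 = x_1 + x_3 + 1.

Reduce p = x_1x_3^2 + x_1x_2 + x_3 + 1 modulo G:
  leading term x_1x_3^2: subtract (x_1)·g_1 from x_1x_3^2 + x_1x_2 + x_3 + 1 → x_3 + 1
  leading term x_3: no divisor's leading term divides it; move x_3 to the remainder.
  leading term 1: no divisor's leading term divides it; move 1 to the remainder.
  normal form = x_3 + 1.
The normal form is nonzero, so p ∉ I. Since p minus its normal form lies in I, I + (p) = I + (r) where r = x_3 + 1; decide whether this ideal is the whole ring.
Run Buchberger on G together with r (pairs among the g_i already reduce to 0 since G is a Gröbner basis):
g_1 = x_3^2 + x_2, LT = x_3^2.
g_2 = x_1 + x_3 + 1, LT = x_1.
r = x_3 + 1, LT = x_3.

S(g_1,r): lcm = x_3^2. S = x_2 + x_3.
  reduce S modulo (g_1, g_2, r):
  remainder x_2 + 1 ≠ 0; add m_4 = x_2 + 1 to the basis.

The other S-polynomials (S(g_1,g_2), S(g_2,r), S(g_1,m_4), S(g_2,m_4), S(r,m_4)) all reduce to 0 modulo the current basis, so we have a Gröbner basis.
Inter-reduce: drop elements whose leading term is divisible by another's, tail-reduce, and make monic.
Reduced Gröbner basis: {x_1, x_2 + 1, x_3 + 1}.
The reduced Gröbner basis of I + (p) is {x_1, x_2 + 1, x_3 + 1} ≠ {1}, a proper ideal, so the enlarged system stays consistent: p is independent of I, with normal form x_3 + 1.

x_1x_3^2 + x_1x_2 + x_3 + 1 is independent of I; its normal form modulo I is x_3 + 1.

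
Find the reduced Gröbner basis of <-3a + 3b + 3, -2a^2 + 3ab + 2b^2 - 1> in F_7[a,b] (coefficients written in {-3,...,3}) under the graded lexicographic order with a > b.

f_1 = -3a + 3b + 3, LT = a.
f_2 = -2a^2 + 3ab + 2b^2 - 1, LT = a^2.

S(f_1,f_2): lcm = a^2. S = -3ab + b^2 - a + 3.
  leading term ab: subtract (b)·f_1 from -3ab + b^2 - a + 3 → -2b^2 - a - 3b + 3
  leading term b^2: no divisor's leading term divides it; move -2b^2 to the remainder.
  leading term a: subtract (-2)·f_1 from -a - 3b + 3 → 3b + 2
  leading term b: no divisor's leading term divides it; move 3b to the remainder.
  leading term 1: no divisor's leading term divides it; move 2 to the remainder.
  remainder -2b^2 + 3b + 2 ≠ 0; add g_3 = -2b^2 + 3b + 2 to the basis.

The other S-polynomials (S(f_1,g_3), S(f_2,g_3)) all reduce to 0 modulo the current basis, so we have a Gröbner basis.
Inter-reduce: drop elements whose leading term is divisible by another's, tail-reduce, and make monic.

G = {b^2 + 2b - 1, a - b - 1}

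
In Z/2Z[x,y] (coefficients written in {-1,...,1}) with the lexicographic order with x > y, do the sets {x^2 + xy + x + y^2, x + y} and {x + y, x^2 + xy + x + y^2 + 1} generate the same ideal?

Two ideals are equal iff their reduced Gröbner bases coincide (the reduced basis is unique for a fixed ordering).
Buchberger on the first generating set:
f_1 = x^2 + xy + x + y^2, LT = x^2.
f_2 = x + y, LT = x.

S(f_1,f_2): lcm = x^2. S = x + y^2.
  leading term x: subtract (1)·f_2 from x + y^2 → y^2 + y
  leading term y^2: no divisor's leading term divides it; move y^2 to the remainder.
  leading term y: no divisor's leading term divides it; move y to the remainder.
  remainder y^2 + y ≠ 0; add g_3 = y^2 + y to the basis.

S(f_1,g_3): leading monomials are coprime, so the S-polynomial reduces to 0 (Buchberger's first criterion).
S(f_2,g_3): leading monomials are coprime, so the S-polynomial reduces to 0 (Buchberger's first criterion).
Every S-polynomial of the final basis reduces to 0, so we have a Gröbner basis.
Inter-reduce: drop elements whose leading term is divisible by another's, tail-reduce, and make monic.
Reduced Gröbner basis: {x + y, y^2 + y}.

Buchberger on the second generating set:
h_1 = x + y, LT = x.
h_2 = x^2 + xy + x + y^2 + 1, LT = x^2.

S(h_1,h_2): lcm = x^2. S = x + y^2 + 1.
  leading term x: subtract (1)·h_1 from x + y^2 + 1 → y^2 + y + 1
  leading term y^2: no divisor's leading term divides it; move y^2 to the remainder.
  leading term y: no divisor's leading term divides it; move y to the remainder.
  leading term 1: no divisor's leading term divides it; move 1 to the remainder.
  remainder y^2 + y + 1 ≠ 0; add k_3 = y^2 + y + 1 to the basis.

S(h_1,k_3): leading monomials are coprime, so the S-polynomial reduces to 0 (Buchberger's first criterion).
S(h_2,k_3): leading monomials are coprime, so the S-polynomial reduces to 0 (Buchberger's first criterion).
Every S-polynomial of the final basis reduces to 0, so we have a Gröbner basis.
Inter-reduce: drop elements whose leading term is divisible by another's, tail-reduce, and make monic.
Reduced Gröbner basis: {x + y, y^2 + y + 1}.

Since the reduced bases disagree, the two ideals are not the same.

No, the ideals differ.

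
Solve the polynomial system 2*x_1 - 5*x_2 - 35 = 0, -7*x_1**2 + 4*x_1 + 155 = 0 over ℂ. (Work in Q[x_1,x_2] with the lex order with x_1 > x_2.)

Compute a lex Gröbner basis by Buchberger's algorithm.
f_1 = 2*x_1 - 5*x_2 - 35, LT = x_1.
f_2 = -7*x_1**2 + 4*x_1 + 155, LT = x_1**2.

S(f_1,f_2): lcm = x_1**2. S = -5/2*x_1*x_2 - 237/14*x_1 + 155/7.
  reduce S modulo (f_1, f_2):
  remainder -25/4*x_2**2 - 1205/14*x_2 - 7675/28 ≠ 0; add h_3 = -25/4*x_2**2 - 1205/14*x_2 - 7675/28 to the basis.

The other S-polynomials (S(f_1,h_3), S(f_2,h_3)) all reduce to 0 modulo the current basis, so we have a Gröbner basis.
Inter-reduce: drop elements whose leading term is divisible by another's, tail-reduce, and make monic.
Reduced Gröbner basis: {x_1 - 5/2*x_2 - 35/2, x_2**2 + 482/35*x_2 + 307/7}.

Elimination: the polynomial x_2**2 + 482/35*x_2 + 307/7 lies in the elimination ideal for x_2, so x_2 ∈ {-307/35, -5}. For each such x_2, the remaining basis elements (now univariate) give the rest of the solution.
  x_2 = -307/35: the earlier basis element becomes x_1 + 31/7 = 0, giving x_1 = -31/7 — point (-31/7, -307/35).
  x_2 = -5: the earlier basis element becomes x_1 - 5 = 0, giving x_1 = 5 — point (5, -5).

{(-31/7, -307/35), (5, -5)}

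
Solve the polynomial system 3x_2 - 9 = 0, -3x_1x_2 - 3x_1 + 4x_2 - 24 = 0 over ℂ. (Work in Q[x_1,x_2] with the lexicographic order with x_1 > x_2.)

{(-1, 3)}

Compute a lex Gröbner basis by Buchberger's algorithm.
f_1 = 3x_2 - 9, LT = x_2.
f_2 = -3x_1x_2 - 3x_1 + 4x_2 - 24, LT = x_1x_2.

S(f_1,f_2): lcm = x_1x_2. S = -4x_1 + 4/3x_2 - 8.
  reduce S modulo (f_1, f_2):
  remainder -4x_1 - 4 ≠ 0; add h_3 = -4x_1 - 4 to the basis.

The other S-polynomials (S(f_1,h_3), S(f_2,h_3)) all reduce to 0 modulo the current basis, so we have a Gröbner basis.
Inter-reduce: drop elements whose leading term is divisible by another's, tail-reduce, and make monic.
Reduced Gröbner basis: {x_1 + 1, x_2 - 3}.

Elimination: the polynomial x_2 - 3 lies in the elimination ideal for x_2, so x_2 ∈ {3}. For each such x_2, the remaining basis elements (now univariate) give the rest of the solution.
  x_2 = 3: the earlier basis element becomes x_1 + 1 = 0, giving x_1 = -1 — point (-1, 3).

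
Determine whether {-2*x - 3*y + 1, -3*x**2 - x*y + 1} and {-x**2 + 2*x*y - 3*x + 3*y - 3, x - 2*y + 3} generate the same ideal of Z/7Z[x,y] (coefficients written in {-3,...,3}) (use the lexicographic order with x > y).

No, the ideals differ.

Since reduced Gröbner bases are canonical representatives of ideals under a given ordering, it suffices to compute and compare them.
Buchberger on the first generating set:
f_1 = -2*x - 3*y + 1, LT = x.
f_2 = -3*x**2 - x*y + 1, LT = x**2.

S(f_1,f_2): lcm = x**2. S = 3*x - 2.
  reduce S modulo (f_1, f_2):
  remainder -y + 3 ≠ 0; add g_3 = -y + 3 to the basis.

The other S-polynomials (S(f_1,g_3), S(f_2,g_3)) all reduce to 0 modulo the current basis, so we have a Gröbner basis.
Inter-reduce: drop elements whose leading term is divisible by another's, tail-reduce, and make monic.
Reduced Gröbner basis: {x - 3, y - 3}.

Buchberger on the second generating set:
h_1 = -x**2 + 2*x*y - 3*x + 3*y - 3, LT = x**2.
h_2 = x - 2*y + 3, LT = x.

S(h_1,h_2): lcm = x**2. S = -3*y + 3.
  reduce S modulo (h_1, h_2):
  remainder -3*y + 3 ≠ 0; add k_3 = -3*y + 3 to the basis.

The other S-polynomials (S(h_1,k_3), S(h_2,k_3)) all reduce to 0 modulo the current basis, so we have a Gröbner basis.
Inter-reduce: drop elements whose leading term is divisible by another's, tail-reduce, and make monic.
Reduced Gröbner basis: {x + 1, y - 1}.

The bases are distinct; the ideals are different.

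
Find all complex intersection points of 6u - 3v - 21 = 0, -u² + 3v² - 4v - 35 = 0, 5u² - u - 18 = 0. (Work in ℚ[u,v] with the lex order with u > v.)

{(2, -3)}

Compute a lex Gröbner basis by Buchberger's algorithm.
f_1 = 6u - 3v - 21, LT = u.
f_2 = -u² + 3v² - 4v - 35, LT = u².
f_3 = 5u² - u - 18, LT = u².

S(f_1,f_2): lcm = u². S = -½uv - 7/2u + 3v² - 4v - 35.
  reduce S modulo (f_1, f_2, f_3):
  remainder 11/4v² - 15/2v - 189/4 ≠ 0; add h_4 = 11/4v² - 15/2v - 189/4 to the basis.

S(f_1,f_3): lcm = u². S = -½uv - 33/10u + 18/5.
  reduce S modulo (f_1, f_2, f_3, h_4):
  remainder -449/110v - 1347/110 ≠ 0; add h_5 = -449/110v - 1347/110 to the basis.

The other S-polynomials (S(f_2,f_3), S(f_1,h_4), S(f_2,h_4), S(f_3,h_4), S(f_1,h_5), S(f_2,h_5), S(f_3,h_5), S(h_4,h_5)) all reduce to 0 modulo the current basis, so we have a Gröbner basis.
Inter-reduce: drop elements whose leading term is divisible by another's, tail-reduce, and make monic.
Reduced Gröbner basis: {u - 2, v + 3}.

A lex Gröbner basis eliminates variables successively. Here v + 3 depends only on v, with roots {-3}; lifting each root through the earlier basis elements recovers the full solutions.
  v = -3: the earlier basis element becomes u - 2 = 0, giving u = 2 — point (2, -3).
A lex Gröbner basis triangularizes the system, enabling back-substitution.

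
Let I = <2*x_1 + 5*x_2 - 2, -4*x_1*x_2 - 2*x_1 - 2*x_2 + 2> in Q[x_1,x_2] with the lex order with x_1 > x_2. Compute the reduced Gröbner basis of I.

Buchberger's algorithm terminates because the ascending chain of leading-term ideals stabilizes.

f_1 = 2*x_1 + 5*x_2 - 2, LT = x_1.
f_2 = -4*x_1*x_2 - 2*x_1 - 2*x_2 + 2, LT = x_1*x_2.

S(f_1,f_2): lcm = x_1*x_2. S = -1/2*x_1 + 5/2*x_2**2 - 3/2*x_2 + 1/2.
  reduce S modulo (f_1, f_2):
  remainder 5/2*x_2**2 - 1/4*x_2 ≠ 0; add g_3 = 5/2*x_2**2 - 1/4*x_2 to the basis.

The other S-polynomials (S(f_1,g_3), S(f_2,g_3)) all reduce to 0 modulo the current basis, so we have a Gröbner basis.
Inter-reduce: drop elements whose leading term is divisible by another's, tail-reduce, and make monic.

G = {x_1 + 5/2*x_2 - 1, x_2**2 - 1/10*x_2}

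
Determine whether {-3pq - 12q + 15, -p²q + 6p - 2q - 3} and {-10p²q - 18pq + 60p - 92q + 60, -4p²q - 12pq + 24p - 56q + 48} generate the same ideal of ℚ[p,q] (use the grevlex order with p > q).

Since reduced Gröbner bases are canonical representatives of ideals under a given ordering, it suffices to compute and compare them.
Buchberger on the first generating set:
f_1 = -3pq - 12q + 15, LT = pq.
f_2 = -p²q + 6p - 2q - 3, LT = p²q.

S(f_1,f_2): lcm = p²q. S = 4pq + p - 2q - 3.
  leading term pq: subtract (-4/3)·f_1 from 4pq + p - 2q - 3 → p - 18q + 17
  leading term p: no divisor's leading term divides it; move p to the remainder.
  leading term q: no divisor's leading term divides it; move -18q to the remainder.
  leading term 1: no divisor's leading term divides it; move 17 to the remainder.
  remainder p - 18q + 17 ≠ 0; add g_3 = p - 18q + 17 to the basis.

S(f_1,g_3): lcm = pq. S = 18q² - 13q - 5.
  leading term q²: no divisor's leading term divides it; move 18q² to the remainder.
  leading term q: no divisor's leading term divides it; move -13q to the remainder.
  leading term 1: no divisor's leading term divides it; move -5 to the remainder.
  remainder 18q² - 13q - 5 ≠ 0; add g_4 = 18q² - 13q - 5 to the basis.

The other S-polynomials (S(f_2,g_3), S(f_1,g_4), S(f_2,g_4), S(g_3,g_4)) all reduce to 0 modulo the current basis, so we have a Gröbner basis.
Inter-reduce: drop elements whose leading term is divisible by another's, tail-reduce, and make monic.
Reduced Gröbner basis: {q² - 13/18q - 5/18, p - 18q + 17}.

Buchberger on the second generating set:
h_1 = -10p²q - 18pq + 60p - 92q + 60, LT = p²q.
h_2 = -4p²q - 12pq + 24p - 56q + 48, LT = p²q.

S(h_1,h_2): lcm = p²q. S = -6/5pq - 24/5q + 6.
  leading term pq: no divisor's leading term divides it; move -6/5pq to the remainder.
  leading term q: no divisor's leading term divides it; move -24/5q to the remainder.
  leading term 1: no divisor's leading term divides it; move 6 to the remainder.
  remainder -6/5pq - 24/5q + 6 ≠ 0; add k_3 = -6/5pq - 24/5q + 6 to the basis.

S(h_1,k_3): lcm = p²q. S = -11/5pq - p + 46/5q - 6.
  leading term pq: subtract (11/6)·k_3 from -11/5pq - p + 46/5q - 6 → -p + 18q - 17
  leading term p: no divisor's leading term divides it; move -p to the remainder.
  leading term q: no divisor's leading term divides it; move 18q to the remainder.
  leading term 1: no divisor's leading term divides it; move -17 to the remainder.
  remainder -p + 18q - 17 ≠ 0; add k_4 = -p + 18q - 17 to the basis.

S(h_1,k_4): lcm = p²q. S = 18pq² - 76/5pq - 6p + 46/5q - 6.
  leading term pq²: subtract (-15q)·k_3 from 18pq² - 76/5pq - 6p + 46/5q - 6 → -76/5pq - 72q² - 6p + 496/5q - 6
  leading term pq: subtract (38/3)·k_3 from -76/5pq - 72q² - 6p + 496/5q - 6 → -72q² - 6p + 160q - 82
  leading term q²: no divisor's leading term divides it; move -72q² to the remainder.
  leading term p: subtract (6)·k_4 from -6p + 160q - 82 → 52q + 20
  leading term q: no divisor's leading term divides it; move 52q to the remainder.
  leading term 1: no divisor's leading term divides it; move 20 to the remainder.
  remainder -72q² + 52q + 20 ≠ 0; add k_5 = -72q² + 52q + 20 to the basis.

The other S-polynomials (S(h_2,k_3), S(h_2,k_4), S(k_3,k_4), S(h_1,k_5), S(h_2,k_5), S(k_3,k_5), S(k_4,k_5)) all reduce to 0 modulo the current basis, so we have a Gröbner basis.
Inter-reduce: drop elements whose leading term is divisible by another's, tail-reduce, and make monic.
Reduced Gröbner basis: {q² - 13/18q - 5/18, p - 18q + 17}.

These coincide, so the ideals are equal.

Yes, the ideals are equal.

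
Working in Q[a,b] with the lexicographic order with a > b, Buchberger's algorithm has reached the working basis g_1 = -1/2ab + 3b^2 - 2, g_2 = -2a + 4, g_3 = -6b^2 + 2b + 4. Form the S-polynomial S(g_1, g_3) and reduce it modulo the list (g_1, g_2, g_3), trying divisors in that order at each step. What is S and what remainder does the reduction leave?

lcm(LM(g_1), LM(g_3)) = ab^2.
S = (lcm/LT(g_1))·g_1 − (lcm/LT(g_3))·g_3 = 1/3ab + 2/3a - 6b^3 + 4b.
Reduce S modulo (g_1, g_2, g_3) in that order:
  leading term ab: subtract (-2/3)·g_1 from 1/3ab + 2/3a - 6b^3 + 4b → 2/3a - 6b^3 + 2b^2 + 4b - 4/3
  leading term a: subtract (-1/3)·g_2 from 2/3a - 6b^3 + 2b^2 + 4b - 4/3 → -6b^3 + 2b^2 + 4b
  leading term b^3: subtract (b)·g_3 from -6b^3 + 2b^2 + 4b → 0
The remainder is 0, so this S-polynomial contributes no new basis element.

S(g_1, g_3) = 1/3ab + 2/3a - 6b^3 + 4b; remainder on division = 0.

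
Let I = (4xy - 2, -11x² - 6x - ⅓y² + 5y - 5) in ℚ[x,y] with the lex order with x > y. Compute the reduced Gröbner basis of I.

f_1 = 4xy - 2, LT = xy.
f_2 = -11x² - 6x - ⅓y² + 5y - 5, LT = x².

S(f_1,f_2): lcm = x²y. S = -6/11xy - ½x - 1/33y³ + 5/11y² - 5/11y.
  leading term xy: subtract (-3/22)·f_1 from -6/11xy - ½x - 1/33y³ + 5/11y² - 5/11y → -½x - 1/33y³ + 5/11y² - 5/11y - 3/11
  leading term x: no divisor's leading term divides it; move -½x to the remainder.
  leading term y³: no divisor's leading term divides it; move -1/33y³ to the remainder.
  leading term y²: no divisor's leading term divides it; move 5/11y² to the remainder.
  leading term y: no divisor's leading term divides it; move -5/11y to the remainder.
  leading term 1: no divisor's leading term divides it; move -3/11 to the remainder.
  remainder -½x - 1/33y³ + 5/11y² - 5/11y - 3/11 ≠ 0; add g_3 = -½x - 1/33y³ + 5/11y² - 5/11y - 3/11 to the basis.

S(f_1,g_3): lcm = xy. S = -2/33y⁴ + 10/11y³ - 10/11y² - 6/11y - ½.
  leading term y⁴: no divisor's leading term divides it; move -2/33y⁴ to the remainder.
  leading term y³: no divisor's leading term divides it; move 10/11y³ to the remainder.
  leading term y²: no divisor's leading term divides it; move -10/11y² to the remainder.
  leading term y: no divisor's leading term divides it; move -6/11y to the remainder.
  leading term 1: no divisor's leading term divides it; move -½ to the remainder.
  remainder -2/33y⁴ + 10/11y³ - 10/11y² - 6/11y - ½ ≠ 0; add g_4 = -2/33y⁴ + 10/11y³ - 10/11y² - 6/11y - ½ to the basis.

The other S-polynomials (S(f_2,g_3), S(f_1,g_4), S(f_2,g_4), S(g_3,g_4)) all reduce to 0 modulo the current basis, so we have a Gröbner basis.
Inter-reduce: drop elements whose leading term is divisible by another's, tail-reduce, and make monic.

G = {x + 2/33y³ - 10/11y² + 10/11y + 6/11, y⁴ - 15y³ + 15y² + 9y + 33/4}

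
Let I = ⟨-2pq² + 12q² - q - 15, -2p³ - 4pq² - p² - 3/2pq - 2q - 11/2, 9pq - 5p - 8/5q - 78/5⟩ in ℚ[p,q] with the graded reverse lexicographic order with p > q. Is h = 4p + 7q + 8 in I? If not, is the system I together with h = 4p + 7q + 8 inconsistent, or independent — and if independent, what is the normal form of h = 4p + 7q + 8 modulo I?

First compute the reduced Gröbner basis of I by Buchberger's algorithm.
f_1 = -2pq² + 12q² - q - 15, LT = pq².
f_2 = -2p³ - 4pq² - p² - 3/2pq - 2q - 11/2, LT = p³.
f_3 = 9pq - 5p - 8/5q - 78/5, LT = pq.

S(f_1,f_2): lcm = p³q². S = -2pq⁴ - 13/2p²q² - ¾pq³ + ½p²q - q³ + 15/2p² - 11/4q².
  reduce S modulo (f_1, f_2, f_3):
  remainder -12q⁴ - 9/2q³ + 70/9p² - 1771/8q² + 20846/405p + 416641/16200q + 201344/675 ≠ 0; add k_4 = -12q⁴ - 9/2q³ + 70/9p² - 1771/8q² + 20846/405p + 416641/16200q + 201344/675 to the basis.

S(f_1,f_3): lcm = pq². S = 5/9pq - 262/45q² + 67/30q + 15/2.
  reduce S modulo (f_1, f_2, f_3, k_4):
  remainder -262/45q² + 25/81p + 1889/810q + 457/54 ≠ 0; add k_5 = -262/45q² + 25/81p + 1889/810q + 457/54 to the basis.

S(f_2,f_3): lcm = p³q. S = 2pq³ + 5/9p³ + 61/90p²q + ¾pq² + 26/15p² + q² + 11/4q.
  reduce S modulo (f_1, f_2, f_3, k_4, k_5):
  remainder 742/405p² + 940546807/625518450p + 18564200419/3127592250q + 2922812759/521265375 ≠ 0; add k_6 = 742/405p² + 940546807/625518450p + 18564200419/3127592250q + 2922812759/521265375 to the basis.

S(f_3,k_4): lcm = pq⁴. S = -67/72pq³ - 8/45q⁴ + 35/54p³ - 1771/96pq² - 26/15q³ + 10423/2430p² + 416641/194400pq + 50336/2025p.
  reduce S modulo (f_1, f_2, f_3, k_4, k_5, k_6):
  remainder 340513611659/22101651900p - 23904149640643/442033038000q - 5697959135821/147344346000 ≠ 0; add k_7 = 340513611659/22101651900p - 23904149640643/442033038000q - 5697959135821/147344346000 to the basis.

S(f_1,k_5): lcm = pq². S = 125/2358p² + 1889/4716pq - 6q² + 2285/1572p + ½q + 15/2.
  reduce S modulo (f_1, f_2, f_3, k_4, k_5, k_6, k_7):
  remainder 18628945584639869/7137165300372640q + 18628945584639869/7137165300372640 ≠ 0; add k_8 = 18628945584639869/7137165300372640q + 18628945584639869/7137165300372640 to the basis.

The other S-polynomials (S(f_1,k_4), S(f_2,k_4), S(f_2,k_5), S(f_3,k_5), S(k_4,k_5), S(f_1,k_6), S(f_2,k_6), S(f_3,k_6), S(k_4,k_6), S(k_5,k_6), S(f_1,k_7), S(f_2,k_7), S(f_3,k_7), S(k_4,k_7), S(k_5,k_7), S(k_6,k_7), S(f_1,k_8), S(f_2,k_8), S(f_3,k_8), S(k_4,k_8), S(k_5,k_8), S(k_6,k_8), S(k_7,k_8)) all reduce to 0 modulo the current basis, so we have a Gröbner basis.
Inter-reduce: drop elements whose leading term is divisible by another's, tail-reduce, and make monic.
Reduced Gröbner basis: {p + 1, q + 1}.
Label its elements g_1 = p + 1, g_2 = q + 1.

Reduce h = 4p + 7q + 8 modulo G:
  leading term p: subtract (4)·g_1 from 4p + 7q + 8 → 7q + 4
  leading term q: subtract (7)·g_2 from 7q + 4 → -3
  leading term 1: no divisor's leading term divides it; move -3 to the remainder.
  normal form = -3.
The normal form is nonzero, so h ∉ I. Since h minus its normal form lies in I, I + (h) = I + (r) where r = -3; decide whether this ideal is the whole ring.
Here r = -3 is a nonzero constant, hence a unit: 1 ∈ I + (h), the Gröbner basis of I + (h) is {1}, and the enlarged system has no common solution — adjoining h is inconsistent.

Adjoining 4p + 7q + 8 makes the ideal the whole ring: the system is inconsistent.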